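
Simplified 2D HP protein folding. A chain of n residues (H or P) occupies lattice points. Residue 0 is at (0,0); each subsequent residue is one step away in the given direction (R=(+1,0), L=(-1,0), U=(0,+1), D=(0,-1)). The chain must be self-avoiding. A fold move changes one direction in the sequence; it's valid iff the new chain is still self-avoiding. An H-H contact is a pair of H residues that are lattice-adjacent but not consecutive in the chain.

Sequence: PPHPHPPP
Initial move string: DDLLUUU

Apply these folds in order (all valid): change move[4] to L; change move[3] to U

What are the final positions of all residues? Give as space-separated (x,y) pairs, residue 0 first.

Answer: (0,0) (0,-1) (0,-2) (-1,-2) (-1,-1) (-2,-1) (-2,0) (-2,1)

Derivation:
Initial moves: DDLLUUU
Fold: move[4]->L => DDLLLUU (positions: [(0, 0), (0, -1), (0, -2), (-1, -2), (-2, -2), (-3, -2), (-3, -1), (-3, 0)])
Fold: move[3]->U => DDLULUU (positions: [(0, 0), (0, -1), (0, -2), (-1, -2), (-1, -1), (-2, -1), (-2, 0), (-2, 1)])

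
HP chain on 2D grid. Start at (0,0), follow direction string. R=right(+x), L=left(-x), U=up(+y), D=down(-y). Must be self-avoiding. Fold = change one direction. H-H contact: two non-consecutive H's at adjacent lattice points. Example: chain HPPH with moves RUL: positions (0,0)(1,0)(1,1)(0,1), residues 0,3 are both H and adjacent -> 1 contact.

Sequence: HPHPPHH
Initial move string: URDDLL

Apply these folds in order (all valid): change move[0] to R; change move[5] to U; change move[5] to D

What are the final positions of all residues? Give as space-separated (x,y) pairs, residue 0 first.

Initial moves: URDDLL
Fold: move[0]->R => RRDDLL (positions: [(0, 0), (1, 0), (2, 0), (2, -1), (2, -2), (1, -2), (0, -2)])
Fold: move[5]->U => RRDDLU (positions: [(0, 0), (1, 0), (2, 0), (2, -1), (2, -2), (1, -2), (1, -1)])
Fold: move[5]->D => RRDDLD (positions: [(0, 0), (1, 0), (2, 0), (2, -1), (2, -2), (1, -2), (1, -3)])

Answer: (0,0) (1,0) (2,0) (2,-1) (2,-2) (1,-2) (1,-3)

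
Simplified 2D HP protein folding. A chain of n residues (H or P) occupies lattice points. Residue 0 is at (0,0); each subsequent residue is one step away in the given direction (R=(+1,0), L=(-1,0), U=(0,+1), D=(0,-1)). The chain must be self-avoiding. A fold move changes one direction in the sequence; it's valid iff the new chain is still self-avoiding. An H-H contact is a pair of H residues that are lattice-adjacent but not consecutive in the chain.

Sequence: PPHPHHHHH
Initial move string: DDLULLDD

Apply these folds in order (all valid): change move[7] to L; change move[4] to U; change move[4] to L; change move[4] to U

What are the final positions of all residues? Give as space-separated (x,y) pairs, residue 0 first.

Initial moves: DDLULLDD
Fold: move[7]->L => DDLULLDL (positions: [(0, 0), (0, -1), (0, -2), (-1, -2), (-1, -1), (-2, -1), (-3, -1), (-3, -2), (-4, -2)])
Fold: move[4]->U => DDLUULDL (positions: [(0, 0), (0, -1), (0, -2), (-1, -2), (-1, -1), (-1, 0), (-2, 0), (-2, -1), (-3, -1)])
Fold: move[4]->L => DDLULLDL (positions: [(0, 0), (0, -1), (0, -2), (-1, -2), (-1, -1), (-2, -1), (-3, -1), (-3, -2), (-4, -2)])
Fold: move[4]->U => DDLUULDL (positions: [(0, 0), (0, -1), (0, -2), (-1, -2), (-1, -1), (-1, 0), (-2, 0), (-2, -1), (-3, -1)])

Answer: (0,0) (0,-1) (0,-2) (-1,-2) (-1,-1) (-1,0) (-2,0) (-2,-1) (-3,-1)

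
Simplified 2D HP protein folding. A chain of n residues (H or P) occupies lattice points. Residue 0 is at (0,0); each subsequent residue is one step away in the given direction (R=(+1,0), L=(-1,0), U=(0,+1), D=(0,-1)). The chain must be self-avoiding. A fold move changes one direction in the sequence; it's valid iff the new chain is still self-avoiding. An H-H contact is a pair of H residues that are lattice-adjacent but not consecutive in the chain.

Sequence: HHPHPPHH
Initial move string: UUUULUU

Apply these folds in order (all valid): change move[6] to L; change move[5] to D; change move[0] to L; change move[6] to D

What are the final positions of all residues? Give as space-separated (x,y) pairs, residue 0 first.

Initial moves: UUUULUU
Fold: move[6]->L => UUUULUL (positions: [(0, 0), (0, 1), (0, 2), (0, 3), (0, 4), (-1, 4), (-1, 5), (-2, 5)])
Fold: move[5]->D => UUUULDL (positions: [(0, 0), (0, 1), (0, 2), (0, 3), (0, 4), (-1, 4), (-1, 3), (-2, 3)])
Fold: move[0]->L => LUUULDL (positions: [(0, 0), (-1, 0), (-1, 1), (-1, 2), (-1, 3), (-2, 3), (-2, 2), (-3, 2)])
Fold: move[6]->D => LUUULDD (positions: [(0, 0), (-1, 0), (-1, 1), (-1, 2), (-1, 3), (-2, 3), (-2, 2), (-2, 1)])

Answer: (0,0) (-1,0) (-1,1) (-1,2) (-1,3) (-2,3) (-2,2) (-2,1)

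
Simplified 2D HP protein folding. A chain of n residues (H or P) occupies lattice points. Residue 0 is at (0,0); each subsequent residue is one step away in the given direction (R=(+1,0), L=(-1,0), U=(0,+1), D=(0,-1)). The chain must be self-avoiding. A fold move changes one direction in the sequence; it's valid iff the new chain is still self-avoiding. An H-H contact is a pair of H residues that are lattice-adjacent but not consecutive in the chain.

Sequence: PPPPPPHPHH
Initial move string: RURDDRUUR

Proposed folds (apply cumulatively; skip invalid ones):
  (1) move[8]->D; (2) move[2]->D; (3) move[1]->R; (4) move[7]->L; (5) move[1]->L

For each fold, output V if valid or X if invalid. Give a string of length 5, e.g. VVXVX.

Initial: RURDDRUUR -> [(0, 0), (1, 0), (1, 1), (2, 1), (2, 0), (2, -1), (3, -1), (3, 0), (3, 1), (4, 1)]
Fold 1: move[8]->D => RURDDRUUD INVALID (collision), skipped
Fold 2: move[2]->D => RUDDDRUUR INVALID (collision), skipped
Fold 3: move[1]->R => RRRDDRUUR VALID
Fold 4: move[7]->L => RRRDDRULR INVALID (collision), skipped
Fold 5: move[1]->L => RLRDDRUUR INVALID (collision), skipped

Answer: XXVXX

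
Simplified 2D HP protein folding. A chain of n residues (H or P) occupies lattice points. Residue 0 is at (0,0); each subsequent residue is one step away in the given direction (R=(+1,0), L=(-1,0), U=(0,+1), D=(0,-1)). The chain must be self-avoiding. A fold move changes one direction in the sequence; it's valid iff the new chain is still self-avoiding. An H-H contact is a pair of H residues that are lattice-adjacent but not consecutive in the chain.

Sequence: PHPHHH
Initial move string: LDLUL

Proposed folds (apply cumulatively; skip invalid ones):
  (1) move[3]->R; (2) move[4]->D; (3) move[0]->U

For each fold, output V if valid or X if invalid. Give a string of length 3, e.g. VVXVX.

Answer: XXX

Derivation:
Initial: LDLUL -> [(0, 0), (-1, 0), (-1, -1), (-2, -1), (-2, 0), (-3, 0)]
Fold 1: move[3]->R => LDLRL INVALID (collision), skipped
Fold 2: move[4]->D => LDLUD INVALID (collision), skipped
Fold 3: move[0]->U => UDLUL INVALID (collision), skipped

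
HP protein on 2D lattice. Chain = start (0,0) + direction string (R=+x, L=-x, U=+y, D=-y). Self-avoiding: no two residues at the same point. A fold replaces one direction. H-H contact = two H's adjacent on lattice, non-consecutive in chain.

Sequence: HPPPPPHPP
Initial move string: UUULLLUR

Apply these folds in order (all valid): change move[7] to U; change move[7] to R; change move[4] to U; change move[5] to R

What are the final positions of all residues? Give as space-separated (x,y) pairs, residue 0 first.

Answer: (0,0) (0,1) (0,2) (0,3) (-1,3) (-1,4) (0,4) (0,5) (1,5)

Derivation:
Initial moves: UUULLLUR
Fold: move[7]->U => UUULLLUU (positions: [(0, 0), (0, 1), (0, 2), (0, 3), (-1, 3), (-2, 3), (-3, 3), (-3, 4), (-3, 5)])
Fold: move[7]->R => UUULLLUR (positions: [(0, 0), (0, 1), (0, 2), (0, 3), (-1, 3), (-2, 3), (-3, 3), (-3, 4), (-2, 4)])
Fold: move[4]->U => UUULULUR (positions: [(0, 0), (0, 1), (0, 2), (0, 3), (-1, 3), (-1, 4), (-2, 4), (-2, 5), (-1, 5)])
Fold: move[5]->R => UUULURUR (positions: [(0, 0), (0, 1), (0, 2), (0, 3), (-1, 3), (-1, 4), (0, 4), (0, 5), (1, 5)])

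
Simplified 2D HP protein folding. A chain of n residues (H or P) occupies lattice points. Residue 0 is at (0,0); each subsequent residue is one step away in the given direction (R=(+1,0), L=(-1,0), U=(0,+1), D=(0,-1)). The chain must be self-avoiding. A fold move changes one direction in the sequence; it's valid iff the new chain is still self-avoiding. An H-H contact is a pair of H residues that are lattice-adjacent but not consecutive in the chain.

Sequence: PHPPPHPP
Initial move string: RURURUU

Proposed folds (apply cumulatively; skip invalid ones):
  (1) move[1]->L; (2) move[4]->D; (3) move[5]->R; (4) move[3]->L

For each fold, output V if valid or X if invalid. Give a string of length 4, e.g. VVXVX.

Initial: RURURUU -> [(0, 0), (1, 0), (1, 1), (2, 1), (2, 2), (3, 2), (3, 3), (3, 4)]
Fold 1: move[1]->L => RLRURUU INVALID (collision), skipped
Fold 2: move[4]->D => RURUDUU INVALID (collision), skipped
Fold 3: move[5]->R => RURURRU VALID
Fold 4: move[3]->L => RURLRRU INVALID (collision), skipped

Answer: XXVX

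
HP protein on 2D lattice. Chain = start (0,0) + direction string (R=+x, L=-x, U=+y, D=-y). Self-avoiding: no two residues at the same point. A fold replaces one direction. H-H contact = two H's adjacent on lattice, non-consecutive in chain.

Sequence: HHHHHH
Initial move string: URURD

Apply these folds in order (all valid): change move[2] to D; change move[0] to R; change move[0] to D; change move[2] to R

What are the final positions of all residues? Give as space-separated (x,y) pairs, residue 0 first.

Initial moves: URURD
Fold: move[2]->D => URDRD (positions: [(0, 0), (0, 1), (1, 1), (1, 0), (2, 0), (2, -1)])
Fold: move[0]->R => RRDRD (positions: [(0, 0), (1, 0), (2, 0), (2, -1), (3, -1), (3, -2)])
Fold: move[0]->D => DRDRD (positions: [(0, 0), (0, -1), (1, -1), (1, -2), (2, -2), (2, -3)])
Fold: move[2]->R => DRRRD (positions: [(0, 0), (0, -1), (1, -1), (2, -1), (3, -1), (3, -2)])

Answer: (0,0) (0,-1) (1,-1) (2,-1) (3,-1) (3,-2)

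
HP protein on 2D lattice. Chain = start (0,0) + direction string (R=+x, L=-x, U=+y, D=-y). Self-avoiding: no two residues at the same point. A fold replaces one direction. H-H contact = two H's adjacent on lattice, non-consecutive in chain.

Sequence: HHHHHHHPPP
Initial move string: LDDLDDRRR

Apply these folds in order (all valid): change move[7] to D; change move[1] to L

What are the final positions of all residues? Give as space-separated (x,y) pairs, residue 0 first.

Answer: (0,0) (-1,0) (-2,0) (-2,-1) (-3,-1) (-3,-2) (-3,-3) (-2,-3) (-2,-4) (-1,-4)

Derivation:
Initial moves: LDDLDDRRR
Fold: move[7]->D => LDDLDDRDR (positions: [(0, 0), (-1, 0), (-1, -1), (-1, -2), (-2, -2), (-2, -3), (-2, -4), (-1, -4), (-1, -5), (0, -5)])
Fold: move[1]->L => LLDLDDRDR (positions: [(0, 0), (-1, 0), (-2, 0), (-2, -1), (-3, -1), (-3, -2), (-3, -3), (-2, -3), (-2, -4), (-1, -4)])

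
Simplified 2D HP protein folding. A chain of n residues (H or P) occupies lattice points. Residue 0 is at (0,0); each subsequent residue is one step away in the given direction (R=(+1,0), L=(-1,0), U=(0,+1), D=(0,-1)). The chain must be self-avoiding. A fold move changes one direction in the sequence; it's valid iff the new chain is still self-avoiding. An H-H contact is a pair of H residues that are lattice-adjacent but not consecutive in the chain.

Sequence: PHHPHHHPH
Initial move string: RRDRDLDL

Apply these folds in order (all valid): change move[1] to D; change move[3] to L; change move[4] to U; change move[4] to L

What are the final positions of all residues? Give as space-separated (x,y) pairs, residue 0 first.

Answer: (0,0) (1,0) (1,-1) (1,-2) (0,-2) (-1,-2) (-2,-2) (-2,-3) (-3,-3)

Derivation:
Initial moves: RRDRDLDL
Fold: move[1]->D => RDDRDLDL (positions: [(0, 0), (1, 0), (1, -1), (1, -2), (2, -2), (2, -3), (1, -3), (1, -4), (0, -4)])
Fold: move[3]->L => RDDLDLDL (positions: [(0, 0), (1, 0), (1, -1), (1, -2), (0, -2), (0, -3), (-1, -3), (-1, -4), (-2, -4)])
Fold: move[4]->U => RDDLULDL (positions: [(0, 0), (1, 0), (1, -1), (1, -2), (0, -2), (0, -1), (-1, -1), (-1, -2), (-2, -2)])
Fold: move[4]->L => RDDLLLDL (positions: [(0, 0), (1, 0), (1, -1), (1, -2), (0, -2), (-1, -2), (-2, -2), (-2, -3), (-3, -3)])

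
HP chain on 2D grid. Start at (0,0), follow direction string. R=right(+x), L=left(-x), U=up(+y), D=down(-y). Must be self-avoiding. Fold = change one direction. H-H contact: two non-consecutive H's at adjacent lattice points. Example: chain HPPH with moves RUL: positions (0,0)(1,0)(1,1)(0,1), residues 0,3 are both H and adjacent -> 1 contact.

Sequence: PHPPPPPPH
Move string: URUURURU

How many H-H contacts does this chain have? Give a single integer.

Positions: [(0, 0), (0, 1), (1, 1), (1, 2), (1, 3), (2, 3), (2, 4), (3, 4), (3, 5)]
No H-H contacts found.

Answer: 0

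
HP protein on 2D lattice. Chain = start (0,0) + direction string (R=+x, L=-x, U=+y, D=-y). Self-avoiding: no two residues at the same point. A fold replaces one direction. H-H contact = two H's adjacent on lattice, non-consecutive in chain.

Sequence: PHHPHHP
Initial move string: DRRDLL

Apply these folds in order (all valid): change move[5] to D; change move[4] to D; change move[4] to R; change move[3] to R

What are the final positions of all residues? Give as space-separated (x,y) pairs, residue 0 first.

Initial moves: DRRDLL
Fold: move[5]->D => DRRDLD (positions: [(0, 0), (0, -1), (1, -1), (2, -1), (2, -2), (1, -2), (1, -3)])
Fold: move[4]->D => DRRDDD (positions: [(0, 0), (0, -1), (1, -1), (2, -1), (2, -2), (2, -3), (2, -4)])
Fold: move[4]->R => DRRDRD (positions: [(0, 0), (0, -1), (1, -1), (2, -1), (2, -2), (3, -2), (3, -3)])
Fold: move[3]->R => DRRRRD (positions: [(0, 0), (0, -1), (1, -1), (2, -1), (3, -1), (4, -1), (4, -2)])

Answer: (0,0) (0,-1) (1,-1) (2,-1) (3,-1) (4,-1) (4,-2)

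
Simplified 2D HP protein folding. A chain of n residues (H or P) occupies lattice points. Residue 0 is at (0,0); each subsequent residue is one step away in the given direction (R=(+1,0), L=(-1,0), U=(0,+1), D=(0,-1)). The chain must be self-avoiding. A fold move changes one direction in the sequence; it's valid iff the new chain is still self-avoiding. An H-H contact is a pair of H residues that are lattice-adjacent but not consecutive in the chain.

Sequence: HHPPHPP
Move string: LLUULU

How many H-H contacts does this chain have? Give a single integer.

Positions: [(0, 0), (-1, 0), (-2, 0), (-2, 1), (-2, 2), (-3, 2), (-3, 3)]
No H-H contacts found.

Answer: 0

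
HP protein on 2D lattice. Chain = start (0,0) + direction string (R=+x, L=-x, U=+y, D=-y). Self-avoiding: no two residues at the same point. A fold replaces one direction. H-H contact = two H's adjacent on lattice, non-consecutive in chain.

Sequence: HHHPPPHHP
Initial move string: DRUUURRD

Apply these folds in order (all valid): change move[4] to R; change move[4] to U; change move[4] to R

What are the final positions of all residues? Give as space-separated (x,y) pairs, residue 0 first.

Initial moves: DRUUURRD
Fold: move[4]->R => DRUURRRD (positions: [(0, 0), (0, -1), (1, -1), (1, 0), (1, 1), (2, 1), (3, 1), (4, 1), (4, 0)])
Fold: move[4]->U => DRUUURRD (positions: [(0, 0), (0, -1), (1, -1), (1, 0), (1, 1), (1, 2), (2, 2), (3, 2), (3, 1)])
Fold: move[4]->R => DRUURRRD (positions: [(0, 0), (0, -1), (1, -1), (1, 0), (1, 1), (2, 1), (3, 1), (4, 1), (4, 0)])

Answer: (0,0) (0,-1) (1,-1) (1,0) (1,1) (2,1) (3,1) (4,1) (4,0)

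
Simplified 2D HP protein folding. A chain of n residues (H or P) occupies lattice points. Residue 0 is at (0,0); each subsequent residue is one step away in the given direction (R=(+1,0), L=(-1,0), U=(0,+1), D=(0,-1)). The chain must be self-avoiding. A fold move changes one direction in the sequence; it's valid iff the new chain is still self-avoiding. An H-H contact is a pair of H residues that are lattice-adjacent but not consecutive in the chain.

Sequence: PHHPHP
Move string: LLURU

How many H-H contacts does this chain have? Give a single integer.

Answer: 1

Derivation:
Positions: [(0, 0), (-1, 0), (-2, 0), (-2, 1), (-1, 1), (-1, 2)]
H-H contact: residue 1 @(-1,0) - residue 4 @(-1, 1)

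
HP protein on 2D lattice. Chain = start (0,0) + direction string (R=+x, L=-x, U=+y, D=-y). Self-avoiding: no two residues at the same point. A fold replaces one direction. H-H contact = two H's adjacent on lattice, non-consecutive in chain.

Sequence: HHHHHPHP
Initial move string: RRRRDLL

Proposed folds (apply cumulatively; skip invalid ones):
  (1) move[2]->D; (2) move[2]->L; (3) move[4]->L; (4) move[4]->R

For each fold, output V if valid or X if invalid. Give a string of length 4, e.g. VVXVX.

Initial: RRRRDLL -> [(0, 0), (1, 0), (2, 0), (3, 0), (4, 0), (4, -1), (3, -1), (2, -1)]
Fold 1: move[2]->D => RRDRDLL VALID
Fold 2: move[2]->L => RRLRDLL INVALID (collision), skipped
Fold 3: move[4]->L => RRDRLLL INVALID (collision), skipped
Fold 4: move[4]->R => RRDRRLL INVALID (collision), skipped

Answer: VXXX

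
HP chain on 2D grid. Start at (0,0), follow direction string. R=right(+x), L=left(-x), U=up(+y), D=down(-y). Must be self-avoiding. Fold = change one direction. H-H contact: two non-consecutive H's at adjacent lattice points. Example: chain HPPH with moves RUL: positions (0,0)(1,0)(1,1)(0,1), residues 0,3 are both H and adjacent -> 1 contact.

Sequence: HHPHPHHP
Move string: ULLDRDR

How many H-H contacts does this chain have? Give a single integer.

Answer: 1

Derivation:
Positions: [(0, 0), (0, 1), (-1, 1), (-2, 1), (-2, 0), (-1, 0), (-1, -1), (0, -1)]
H-H contact: residue 0 @(0,0) - residue 5 @(-1, 0)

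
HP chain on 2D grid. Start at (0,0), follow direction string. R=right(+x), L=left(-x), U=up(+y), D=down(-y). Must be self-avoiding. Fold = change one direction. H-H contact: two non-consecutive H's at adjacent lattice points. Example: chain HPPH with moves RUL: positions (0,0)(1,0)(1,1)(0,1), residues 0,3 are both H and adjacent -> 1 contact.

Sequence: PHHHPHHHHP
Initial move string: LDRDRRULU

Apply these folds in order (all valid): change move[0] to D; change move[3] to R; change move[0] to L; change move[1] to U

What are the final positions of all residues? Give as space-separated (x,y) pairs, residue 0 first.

Initial moves: LDRDRRULU
Fold: move[0]->D => DDRDRRULU (positions: [(0, 0), (0, -1), (0, -2), (1, -2), (1, -3), (2, -3), (3, -3), (3, -2), (2, -2), (2, -1)])
Fold: move[3]->R => DDRRRRULU (positions: [(0, 0), (0, -1), (0, -2), (1, -2), (2, -2), (3, -2), (4, -2), (4, -1), (3, -1), (3, 0)])
Fold: move[0]->L => LDRRRRULU (positions: [(0, 0), (-1, 0), (-1, -1), (0, -1), (1, -1), (2, -1), (3, -1), (3, 0), (2, 0), (2, 1)])
Fold: move[1]->U => LURRRRULU (positions: [(0, 0), (-1, 0), (-1, 1), (0, 1), (1, 1), (2, 1), (3, 1), (3, 2), (2, 2), (2, 3)])

Answer: (0,0) (-1,0) (-1,1) (0,1) (1,1) (2,1) (3,1) (3,2) (2,2) (2,3)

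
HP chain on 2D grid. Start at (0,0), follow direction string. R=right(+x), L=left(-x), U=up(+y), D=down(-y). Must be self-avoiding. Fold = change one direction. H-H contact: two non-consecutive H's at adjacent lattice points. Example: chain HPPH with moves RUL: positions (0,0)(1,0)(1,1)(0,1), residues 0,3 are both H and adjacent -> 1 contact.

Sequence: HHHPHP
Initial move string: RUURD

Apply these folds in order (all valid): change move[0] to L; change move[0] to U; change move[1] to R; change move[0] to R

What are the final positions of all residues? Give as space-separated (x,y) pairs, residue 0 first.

Answer: (0,0) (1,0) (2,0) (2,1) (3,1) (3,0)

Derivation:
Initial moves: RUURD
Fold: move[0]->L => LUURD (positions: [(0, 0), (-1, 0), (-1, 1), (-1, 2), (0, 2), (0, 1)])
Fold: move[0]->U => UUURD (positions: [(0, 0), (0, 1), (0, 2), (0, 3), (1, 3), (1, 2)])
Fold: move[1]->R => URURD (positions: [(0, 0), (0, 1), (1, 1), (1, 2), (2, 2), (2, 1)])
Fold: move[0]->R => RRURD (positions: [(0, 0), (1, 0), (2, 0), (2, 1), (3, 1), (3, 0)])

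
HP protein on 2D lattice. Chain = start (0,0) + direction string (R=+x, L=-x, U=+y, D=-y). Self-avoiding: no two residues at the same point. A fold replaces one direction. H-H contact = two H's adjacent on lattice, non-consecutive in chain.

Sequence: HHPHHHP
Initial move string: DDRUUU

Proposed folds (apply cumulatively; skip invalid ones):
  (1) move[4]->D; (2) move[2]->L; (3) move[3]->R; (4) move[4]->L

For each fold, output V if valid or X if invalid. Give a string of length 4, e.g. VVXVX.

Initial: DDRUUU -> [(0, 0), (0, -1), (0, -2), (1, -2), (1, -1), (1, 0), (1, 1)]
Fold 1: move[4]->D => DDRUDU INVALID (collision), skipped
Fold 2: move[2]->L => DDLUUU VALID
Fold 3: move[3]->R => DDLRUU INVALID (collision), skipped
Fold 4: move[4]->L => DDLULU VALID

Answer: XVXV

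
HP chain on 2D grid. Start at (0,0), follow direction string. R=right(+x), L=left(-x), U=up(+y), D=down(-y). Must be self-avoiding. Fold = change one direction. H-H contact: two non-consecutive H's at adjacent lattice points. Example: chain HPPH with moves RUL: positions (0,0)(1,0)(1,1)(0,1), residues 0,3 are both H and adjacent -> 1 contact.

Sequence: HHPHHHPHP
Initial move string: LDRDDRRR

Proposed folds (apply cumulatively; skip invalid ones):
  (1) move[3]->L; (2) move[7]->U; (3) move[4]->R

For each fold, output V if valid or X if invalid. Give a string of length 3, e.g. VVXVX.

Answer: XVV

Derivation:
Initial: LDRDDRRR -> [(0, 0), (-1, 0), (-1, -1), (0, -1), (0, -2), (0, -3), (1, -3), (2, -3), (3, -3)]
Fold 1: move[3]->L => LDRLDRRR INVALID (collision), skipped
Fold 2: move[7]->U => LDRDDRRU VALID
Fold 3: move[4]->R => LDRDRRRU VALID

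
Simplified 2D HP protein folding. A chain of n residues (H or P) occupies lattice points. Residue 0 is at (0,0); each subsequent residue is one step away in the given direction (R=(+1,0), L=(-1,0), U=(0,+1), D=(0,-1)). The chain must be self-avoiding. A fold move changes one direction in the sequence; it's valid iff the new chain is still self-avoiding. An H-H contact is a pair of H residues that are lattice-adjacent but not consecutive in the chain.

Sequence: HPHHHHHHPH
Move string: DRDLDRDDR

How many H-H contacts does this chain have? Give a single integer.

Positions: [(0, 0), (0, -1), (1, -1), (1, -2), (0, -2), (0, -3), (1, -3), (1, -4), (1, -5), (2, -5)]
H-H contact: residue 3 @(1,-2) - residue 6 @(1, -3)

Answer: 1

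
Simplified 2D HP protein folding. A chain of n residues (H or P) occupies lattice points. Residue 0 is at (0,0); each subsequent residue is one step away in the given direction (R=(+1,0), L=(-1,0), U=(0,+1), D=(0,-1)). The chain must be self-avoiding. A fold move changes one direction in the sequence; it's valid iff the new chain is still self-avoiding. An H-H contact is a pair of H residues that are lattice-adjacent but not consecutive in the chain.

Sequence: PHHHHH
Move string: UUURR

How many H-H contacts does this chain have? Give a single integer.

Positions: [(0, 0), (0, 1), (0, 2), (0, 3), (1, 3), (2, 3)]
No H-H contacts found.

Answer: 0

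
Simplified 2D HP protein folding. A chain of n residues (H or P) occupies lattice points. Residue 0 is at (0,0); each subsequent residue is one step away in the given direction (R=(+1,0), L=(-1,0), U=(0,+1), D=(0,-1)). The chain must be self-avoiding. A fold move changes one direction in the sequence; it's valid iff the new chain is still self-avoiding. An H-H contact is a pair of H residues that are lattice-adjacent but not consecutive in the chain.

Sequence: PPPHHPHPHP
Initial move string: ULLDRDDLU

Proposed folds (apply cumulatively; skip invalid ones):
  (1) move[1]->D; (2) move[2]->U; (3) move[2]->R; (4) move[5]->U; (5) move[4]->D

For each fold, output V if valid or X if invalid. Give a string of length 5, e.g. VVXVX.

Answer: XXXXV

Derivation:
Initial: ULLDRDDLU -> [(0, 0), (0, 1), (-1, 1), (-2, 1), (-2, 0), (-1, 0), (-1, -1), (-1, -2), (-2, -2), (-2, -1)]
Fold 1: move[1]->D => UDLDRDDLU INVALID (collision), skipped
Fold 2: move[2]->U => ULUDRDDLU INVALID (collision), skipped
Fold 3: move[2]->R => ULRDRDDLU INVALID (collision), skipped
Fold 4: move[5]->U => ULLDRUDLU INVALID (collision), skipped
Fold 5: move[4]->D => ULLDDDDLU VALID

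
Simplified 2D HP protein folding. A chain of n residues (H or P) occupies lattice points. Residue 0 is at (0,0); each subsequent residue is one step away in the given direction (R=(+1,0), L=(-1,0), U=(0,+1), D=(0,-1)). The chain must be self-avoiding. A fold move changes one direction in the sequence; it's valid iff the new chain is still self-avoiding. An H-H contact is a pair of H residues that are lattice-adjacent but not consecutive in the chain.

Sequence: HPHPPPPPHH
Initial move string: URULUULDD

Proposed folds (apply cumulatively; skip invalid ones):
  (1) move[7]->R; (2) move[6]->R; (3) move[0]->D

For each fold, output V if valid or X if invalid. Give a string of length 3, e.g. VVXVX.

Initial: URULUULDD -> [(0, 0), (0, 1), (1, 1), (1, 2), (0, 2), (0, 3), (0, 4), (-1, 4), (-1, 3), (-1, 2)]
Fold 1: move[7]->R => URULUULRD INVALID (collision), skipped
Fold 2: move[6]->R => URULUURDD INVALID (collision), skipped
Fold 3: move[0]->D => DRULUULDD INVALID (collision), skipped

Answer: XXX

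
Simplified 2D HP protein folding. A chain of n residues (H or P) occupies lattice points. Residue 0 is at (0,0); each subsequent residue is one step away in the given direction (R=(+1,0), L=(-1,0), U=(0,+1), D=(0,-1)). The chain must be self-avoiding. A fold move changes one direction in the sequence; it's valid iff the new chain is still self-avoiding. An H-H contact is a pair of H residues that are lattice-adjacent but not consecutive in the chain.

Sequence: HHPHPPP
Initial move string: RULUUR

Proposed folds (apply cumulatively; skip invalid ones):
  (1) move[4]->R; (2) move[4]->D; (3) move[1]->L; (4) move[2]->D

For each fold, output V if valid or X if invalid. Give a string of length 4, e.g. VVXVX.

Answer: VXXX

Derivation:
Initial: RULUUR -> [(0, 0), (1, 0), (1, 1), (0, 1), (0, 2), (0, 3), (1, 3)]
Fold 1: move[4]->R => RULURR VALID
Fold 2: move[4]->D => RULUDR INVALID (collision), skipped
Fold 3: move[1]->L => RLLURR INVALID (collision), skipped
Fold 4: move[2]->D => RUDURR INVALID (collision), skipped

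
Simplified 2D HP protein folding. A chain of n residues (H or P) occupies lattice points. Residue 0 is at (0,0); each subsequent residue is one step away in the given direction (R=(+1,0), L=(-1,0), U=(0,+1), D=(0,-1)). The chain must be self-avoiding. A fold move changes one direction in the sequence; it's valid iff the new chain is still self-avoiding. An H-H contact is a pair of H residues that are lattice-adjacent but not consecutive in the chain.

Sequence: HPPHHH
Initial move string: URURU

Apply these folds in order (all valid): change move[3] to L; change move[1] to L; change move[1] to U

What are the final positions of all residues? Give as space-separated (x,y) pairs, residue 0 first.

Initial moves: URURU
Fold: move[3]->L => URULU (positions: [(0, 0), (0, 1), (1, 1), (1, 2), (0, 2), (0, 3)])
Fold: move[1]->L => ULULU (positions: [(0, 0), (0, 1), (-1, 1), (-1, 2), (-2, 2), (-2, 3)])
Fold: move[1]->U => UUULU (positions: [(0, 0), (0, 1), (0, 2), (0, 3), (-1, 3), (-1, 4)])

Answer: (0,0) (0,1) (0,2) (0,3) (-1,3) (-1,4)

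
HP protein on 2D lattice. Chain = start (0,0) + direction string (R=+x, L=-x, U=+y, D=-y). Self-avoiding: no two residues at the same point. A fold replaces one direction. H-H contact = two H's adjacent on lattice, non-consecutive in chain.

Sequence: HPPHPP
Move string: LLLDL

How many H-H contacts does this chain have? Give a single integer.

Answer: 0

Derivation:
Positions: [(0, 0), (-1, 0), (-2, 0), (-3, 0), (-3, -1), (-4, -1)]
No H-H contacts found.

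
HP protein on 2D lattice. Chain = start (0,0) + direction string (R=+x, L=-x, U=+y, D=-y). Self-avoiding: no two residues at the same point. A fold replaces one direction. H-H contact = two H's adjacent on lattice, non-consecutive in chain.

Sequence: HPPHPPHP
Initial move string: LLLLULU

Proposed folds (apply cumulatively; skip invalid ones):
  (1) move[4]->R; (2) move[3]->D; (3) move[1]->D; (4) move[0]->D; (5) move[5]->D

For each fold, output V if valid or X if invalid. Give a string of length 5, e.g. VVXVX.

Initial: LLLLULU -> [(0, 0), (-1, 0), (-2, 0), (-3, 0), (-4, 0), (-4, 1), (-5, 1), (-5, 2)]
Fold 1: move[4]->R => LLLLRLU INVALID (collision), skipped
Fold 2: move[3]->D => LLLDULU INVALID (collision), skipped
Fold 3: move[1]->D => LDLLULU VALID
Fold 4: move[0]->D => DDLLULU VALID
Fold 5: move[5]->D => DDLLUDU INVALID (collision), skipped

Answer: XXVVX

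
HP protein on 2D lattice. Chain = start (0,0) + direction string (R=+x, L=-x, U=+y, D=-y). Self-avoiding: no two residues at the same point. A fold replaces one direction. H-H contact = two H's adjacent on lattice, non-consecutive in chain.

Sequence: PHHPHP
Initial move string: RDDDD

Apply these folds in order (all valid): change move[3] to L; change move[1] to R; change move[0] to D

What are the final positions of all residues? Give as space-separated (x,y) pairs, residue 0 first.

Answer: (0,0) (0,-1) (1,-1) (1,-2) (0,-2) (0,-3)

Derivation:
Initial moves: RDDDD
Fold: move[3]->L => RDDLD (positions: [(0, 0), (1, 0), (1, -1), (1, -2), (0, -2), (0, -3)])
Fold: move[1]->R => RRDLD (positions: [(0, 0), (1, 0), (2, 0), (2, -1), (1, -1), (1, -2)])
Fold: move[0]->D => DRDLD (positions: [(0, 0), (0, -1), (1, -1), (1, -2), (0, -2), (0, -3)])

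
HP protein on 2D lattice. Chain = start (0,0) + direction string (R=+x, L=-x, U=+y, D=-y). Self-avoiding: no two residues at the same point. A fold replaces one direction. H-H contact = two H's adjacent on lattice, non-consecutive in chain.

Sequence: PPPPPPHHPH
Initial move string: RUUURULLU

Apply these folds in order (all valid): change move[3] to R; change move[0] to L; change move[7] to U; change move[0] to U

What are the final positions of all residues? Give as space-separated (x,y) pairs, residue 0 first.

Initial moves: RUUURULLU
Fold: move[3]->R => RUURRULLU (positions: [(0, 0), (1, 0), (1, 1), (1, 2), (2, 2), (3, 2), (3, 3), (2, 3), (1, 3), (1, 4)])
Fold: move[0]->L => LUURRULLU (positions: [(0, 0), (-1, 0), (-1, 1), (-1, 2), (0, 2), (1, 2), (1, 3), (0, 3), (-1, 3), (-1, 4)])
Fold: move[7]->U => LUURRULUU (positions: [(0, 0), (-1, 0), (-1, 1), (-1, 2), (0, 2), (1, 2), (1, 3), (0, 3), (0, 4), (0, 5)])
Fold: move[0]->U => UUURRULUU (positions: [(0, 0), (0, 1), (0, 2), (0, 3), (1, 3), (2, 3), (2, 4), (1, 4), (1, 5), (1, 6)])

Answer: (0,0) (0,1) (0,2) (0,3) (1,3) (2,3) (2,4) (1,4) (1,5) (1,6)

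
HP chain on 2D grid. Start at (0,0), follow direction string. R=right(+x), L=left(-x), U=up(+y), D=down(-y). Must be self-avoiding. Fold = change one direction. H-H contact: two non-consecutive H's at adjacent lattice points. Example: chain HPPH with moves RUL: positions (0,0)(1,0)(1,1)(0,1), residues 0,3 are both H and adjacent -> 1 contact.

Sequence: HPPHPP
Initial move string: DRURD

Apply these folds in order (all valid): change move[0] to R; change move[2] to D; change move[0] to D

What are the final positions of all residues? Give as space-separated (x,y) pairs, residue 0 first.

Answer: (0,0) (0,-1) (1,-1) (1,-2) (2,-2) (2,-3)

Derivation:
Initial moves: DRURD
Fold: move[0]->R => RRURD (positions: [(0, 0), (1, 0), (2, 0), (2, 1), (3, 1), (3, 0)])
Fold: move[2]->D => RRDRD (positions: [(0, 0), (1, 0), (2, 0), (2, -1), (3, -1), (3, -2)])
Fold: move[0]->D => DRDRD (positions: [(0, 0), (0, -1), (1, -1), (1, -2), (2, -2), (2, -3)])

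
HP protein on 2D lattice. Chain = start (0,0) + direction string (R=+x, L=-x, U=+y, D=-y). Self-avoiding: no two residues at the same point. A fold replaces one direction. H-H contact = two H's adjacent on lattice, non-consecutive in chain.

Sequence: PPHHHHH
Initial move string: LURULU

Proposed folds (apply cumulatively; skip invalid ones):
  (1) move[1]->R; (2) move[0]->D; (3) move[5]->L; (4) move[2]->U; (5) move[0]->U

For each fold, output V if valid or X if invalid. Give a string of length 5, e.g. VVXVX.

Initial: LURULU -> [(0, 0), (-1, 0), (-1, 1), (0, 1), (0, 2), (-1, 2), (-1, 3)]
Fold 1: move[1]->R => LRRULU INVALID (collision), skipped
Fold 2: move[0]->D => DURULU INVALID (collision), skipped
Fold 3: move[5]->L => LURULL VALID
Fold 4: move[2]->U => LUUULL VALID
Fold 5: move[0]->U => UUUULL VALID

Answer: XXVVV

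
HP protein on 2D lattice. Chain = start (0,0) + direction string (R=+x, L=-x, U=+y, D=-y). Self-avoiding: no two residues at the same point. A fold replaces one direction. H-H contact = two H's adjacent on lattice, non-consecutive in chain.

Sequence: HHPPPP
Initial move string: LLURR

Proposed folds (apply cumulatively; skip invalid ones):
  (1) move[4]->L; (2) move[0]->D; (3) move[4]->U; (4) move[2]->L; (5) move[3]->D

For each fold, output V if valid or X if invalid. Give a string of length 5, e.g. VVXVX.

Initial: LLURR -> [(0, 0), (-1, 0), (-2, 0), (-2, 1), (-1, 1), (0, 1)]
Fold 1: move[4]->L => LLURL INVALID (collision), skipped
Fold 2: move[0]->D => DLURR INVALID (collision), skipped
Fold 3: move[4]->U => LLURU VALID
Fold 4: move[2]->L => LLLRU INVALID (collision), skipped
Fold 5: move[3]->D => LLUDU INVALID (collision), skipped

Answer: XXVXX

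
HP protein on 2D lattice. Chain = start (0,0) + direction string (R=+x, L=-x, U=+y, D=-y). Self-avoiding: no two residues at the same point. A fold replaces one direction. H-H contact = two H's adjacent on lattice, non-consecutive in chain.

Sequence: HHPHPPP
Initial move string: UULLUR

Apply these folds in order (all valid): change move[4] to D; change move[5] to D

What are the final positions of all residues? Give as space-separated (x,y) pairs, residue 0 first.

Initial moves: UULLUR
Fold: move[4]->D => UULLDR (positions: [(0, 0), (0, 1), (0, 2), (-1, 2), (-2, 2), (-2, 1), (-1, 1)])
Fold: move[5]->D => UULLDD (positions: [(0, 0), (0, 1), (0, 2), (-1, 2), (-2, 2), (-2, 1), (-2, 0)])

Answer: (0,0) (0,1) (0,2) (-1,2) (-2,2) (-2,1) (-2,0)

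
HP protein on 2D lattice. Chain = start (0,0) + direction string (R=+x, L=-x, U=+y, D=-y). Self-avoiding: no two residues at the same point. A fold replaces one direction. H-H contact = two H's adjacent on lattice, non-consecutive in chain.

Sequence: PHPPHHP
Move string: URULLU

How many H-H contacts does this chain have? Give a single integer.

Positions: [(0, 0), (0, 1), (1, 1), (1, 2), (0, 2), (-1, 2), (-1, 3)]
H-H contact: residue 1 @(0,1) - residue 4 @(0, 2)

Answer: 1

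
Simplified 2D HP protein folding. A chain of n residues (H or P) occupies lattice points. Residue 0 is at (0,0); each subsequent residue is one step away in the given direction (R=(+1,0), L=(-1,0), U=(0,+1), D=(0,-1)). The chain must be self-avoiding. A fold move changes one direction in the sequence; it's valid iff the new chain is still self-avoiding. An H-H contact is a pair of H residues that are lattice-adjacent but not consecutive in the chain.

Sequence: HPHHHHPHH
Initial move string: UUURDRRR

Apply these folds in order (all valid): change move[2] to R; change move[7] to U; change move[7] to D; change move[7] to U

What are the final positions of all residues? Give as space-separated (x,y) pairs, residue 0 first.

Answer: (0,0) (0,1) (0,2) (1,2) (2,2) (2,1) (3,1) (4,1) (4,2)

Derivation:
Initial moves: UUURDRRR
Fold: move[2]->R => UURRDRRR (positions: [(0, 0), (0, 1), (0, 2), (1, 2), (2, 2), (2, 1), (3, 1), (4, 1), (5, 1)])
Fold: move[7]->U => UURRDRRU (positions: [(0, 0), (0, 1), (0, 2), (1, 2), (2, 2), (2, 1), (3, 1), (4, 1), (4, 2)])
Fold: move[7]->D => UURRDRRD (positions: [(0, 0), (0, 1), (0, 2), (1, 2), (2, 2), (2, 1), (3, 1), (4, 1), (4, 0)])
Fold: move[7]->U => UURRDRRU (positions: [(0, 0), (0, 1), (0, 2), (1, 2), (2, 2), (2, 1), (3, 1), (4, 1), (4, 2)])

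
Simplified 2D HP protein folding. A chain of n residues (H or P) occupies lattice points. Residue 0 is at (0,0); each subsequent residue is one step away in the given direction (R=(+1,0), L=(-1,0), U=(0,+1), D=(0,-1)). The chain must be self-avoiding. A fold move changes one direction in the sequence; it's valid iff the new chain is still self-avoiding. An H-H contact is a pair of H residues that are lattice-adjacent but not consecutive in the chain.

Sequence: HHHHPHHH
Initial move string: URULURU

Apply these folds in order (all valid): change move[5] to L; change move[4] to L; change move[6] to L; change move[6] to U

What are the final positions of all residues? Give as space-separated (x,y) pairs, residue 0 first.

Answer: (0,0) (0,1) (1,1) (1,2) (0,2) (-1,2) (-2,2) (-2,3)

Derivation:
Initial moves: URULURU
Fold: move[5]->L => URULULU (positions: [(0, 0), (0, 1), (1, 1), (1, 2), (0, 2), (0, 3), (-1, 3), (-1, 4)])
Fold: move[4]->L => URULLLU (positions: [(0, 0), (0, 1), (1, 1), (1, 2), (0, 2), (-1, 2), (-2, 2), (-2, 3)])
Fold: move[6]->L => URULLLL (positions: [(0, 0), (0, 1), (1, 1), (1, 2), (0, 2), (-1, 2), (-2, 2), (-3, 2)])
Fold: move[6]->U => URULLLU (positions: [(0, 0), (0, 1), (1, 1), (1, 2), (0, 2), (-1, 2), (-2, 2), (-2, 3)])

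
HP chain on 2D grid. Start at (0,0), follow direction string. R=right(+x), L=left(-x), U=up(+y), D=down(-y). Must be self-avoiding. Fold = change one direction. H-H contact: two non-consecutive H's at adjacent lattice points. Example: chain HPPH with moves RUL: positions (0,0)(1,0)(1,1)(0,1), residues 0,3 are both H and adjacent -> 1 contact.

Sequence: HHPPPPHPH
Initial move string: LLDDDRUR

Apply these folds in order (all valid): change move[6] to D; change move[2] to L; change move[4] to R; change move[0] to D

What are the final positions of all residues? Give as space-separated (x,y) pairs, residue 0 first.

Initial moves: LLDDDRUR
Fold: move[6]->D => LLDDDRDR (positions: [(0, 0), (-1, 0), (-2, 0), (-2, -1), (-2, -2), (-2, -3), (-1, -3), (-1, -4), (0, -4)])
Fold: move[2]->L => LLLDDRDR (positions: [(0, 0), (-1, 0), (-2, 0), (-3, 0), (-3, -1), (-3, -2), (-2, -2), (-2, -3), (-1, -3)])
Fold: move[4]->R => LLLDRRDR (positions: [(0, 0), (-1, 0), (-2, 0), (-3, 0), (-3, -1), (-2, -1), (-1, -1), (-1, -2), (0, -2)])
Fold: move[0]->D => DLLDRRDR (positions: [(0, 0), (0, -1), (-1, -1), (-2, -1), (-2, -2), (-1, -2), (0, -2), (0, -3), (1, -3)])

Answer: (0,0) (0,-1) (-1,-1) (-2,-1) (-2,-2) (-1,-2) (0,-2) (0,-3) (1,-3)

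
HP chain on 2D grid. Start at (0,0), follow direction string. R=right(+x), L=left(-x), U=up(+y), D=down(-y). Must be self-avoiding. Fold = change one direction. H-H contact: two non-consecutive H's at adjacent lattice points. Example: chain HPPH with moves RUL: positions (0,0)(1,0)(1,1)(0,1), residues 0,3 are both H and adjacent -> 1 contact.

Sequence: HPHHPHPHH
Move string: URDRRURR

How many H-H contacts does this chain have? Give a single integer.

Answer: 1

Derivation:
Positions: [(0, 0), (0, 1), (1, 1), (1, 0), (2, 0), (3, 0), (3, 1), (4, 1), (5, 1)]
H-H contact: residue 0 @(0,0) - residue 3 @(1, 0)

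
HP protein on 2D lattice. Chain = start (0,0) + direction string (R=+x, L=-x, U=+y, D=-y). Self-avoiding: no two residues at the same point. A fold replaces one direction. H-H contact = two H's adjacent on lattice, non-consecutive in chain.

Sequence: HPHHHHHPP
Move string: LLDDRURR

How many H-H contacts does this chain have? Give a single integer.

Positions: [(0, 0), (-1, 0), (-2, 0), (-2, -1), (-2, -2), (-1, -2), (-1, -1), (0, -1), (1, -1)]
H-H contact: residue 3 @(-2,-1) - residue 6 @(-1, -1)

Answer: 1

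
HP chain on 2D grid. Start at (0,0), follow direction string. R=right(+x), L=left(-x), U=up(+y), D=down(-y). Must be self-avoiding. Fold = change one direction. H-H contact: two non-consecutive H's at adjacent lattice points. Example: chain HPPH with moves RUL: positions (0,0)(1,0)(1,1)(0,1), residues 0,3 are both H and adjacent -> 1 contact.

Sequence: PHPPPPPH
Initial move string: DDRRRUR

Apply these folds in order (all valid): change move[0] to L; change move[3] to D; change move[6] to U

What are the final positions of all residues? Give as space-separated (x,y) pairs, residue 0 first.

Answer: (0,0) (-1,0) (-1,-1) (0,-1) (0,-2) (1,-2) (1,-1) (1,0)

Derivation:
Initial moves: DDRRRUR
Fold: move[0]->L => LDRRRUR (positions: [(0, 0), (-1, 0), (-1, -1), (0, -1), (1, -1), (2, -1), (2, 0), (3, 0)])
Fold: move[3]->D => LDRDRUR (positions: [(0, 0), (-1, 0), (-1, -1), (0, -1), (0, -2), (1, -2), (1, -1), (2, -1)])
Fold: move[6]->U => LDRDRUU (positions: [(0, 0), (-1, 0), (-1, -1), (0, -1), (0, -2), (1, -2), (1, -1), (1, 0)])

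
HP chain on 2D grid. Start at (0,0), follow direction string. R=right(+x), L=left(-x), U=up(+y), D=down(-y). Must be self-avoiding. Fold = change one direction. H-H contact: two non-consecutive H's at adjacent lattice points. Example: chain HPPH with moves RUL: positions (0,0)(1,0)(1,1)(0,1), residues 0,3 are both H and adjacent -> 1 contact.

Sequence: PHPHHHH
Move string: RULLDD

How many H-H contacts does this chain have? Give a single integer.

Answer: 0

Derivation:
Positions: [(0, 0), (1, 0), (1, 1), (0, 1), (-1, 1), (-1, 0), (-1, -1)]
No H-H contacts found.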